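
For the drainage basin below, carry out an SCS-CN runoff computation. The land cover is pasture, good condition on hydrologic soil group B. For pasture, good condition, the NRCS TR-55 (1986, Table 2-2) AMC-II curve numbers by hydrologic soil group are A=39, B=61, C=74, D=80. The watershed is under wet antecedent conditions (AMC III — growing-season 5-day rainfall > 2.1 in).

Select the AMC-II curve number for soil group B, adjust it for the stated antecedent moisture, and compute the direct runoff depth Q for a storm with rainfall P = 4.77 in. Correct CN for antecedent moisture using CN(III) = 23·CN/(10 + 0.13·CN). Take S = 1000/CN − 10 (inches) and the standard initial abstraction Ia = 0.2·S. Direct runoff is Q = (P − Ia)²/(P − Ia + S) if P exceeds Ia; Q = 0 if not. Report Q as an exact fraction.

Q = 116518031787/45888903100 in ≈ 2.539 in

NRCS table: pasture, good condition, soil group B → CN(II) = 61
Wet (AMC III): CN(III) = 23·61/(10 + 0.13·61) = 1403/(1793/100) = 140300/1793 ≈ 78.249
Max retention: S = 1000/(140300/1793) − 10 = 3900/1403 in (≈ 2.780 in)
Initial abstraction Ia = S/5 = (3900/1403)/5 = 780/1403 ≈ 0.556 in
Since P=4.770 > Ia=0.556: effective rainfall P−Ia = 591231/140300 in
Q = (591231/140300)²/((591231/140300) + 3900/1403) = (349554095361/19684090000)/(981231/140300) = 116518031787/45888903100 in ≈ 2.539 in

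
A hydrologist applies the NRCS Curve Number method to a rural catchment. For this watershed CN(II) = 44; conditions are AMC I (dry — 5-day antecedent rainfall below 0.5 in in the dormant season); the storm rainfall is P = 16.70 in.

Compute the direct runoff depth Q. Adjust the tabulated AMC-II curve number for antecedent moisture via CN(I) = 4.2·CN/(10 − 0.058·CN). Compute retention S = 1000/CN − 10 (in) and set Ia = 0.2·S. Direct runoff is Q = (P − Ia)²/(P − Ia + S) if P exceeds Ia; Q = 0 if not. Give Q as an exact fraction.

CN(I) from CN(II)=44: (4.2·44)/(10 − 0.058·44) = 3300/133 ≈ 24.812
Retention S: 1000/CN − 10 with CN=24.812 → S = 1000/33 ≈ 30.303 in
Ia = 0.2·(1000/33) = 200/33 in ≈ 6.061 in
Since P=16.700 > Ia=6.061: effective rainfall P−Ia = 3511/330 in
Q = (3511/330)²/((3511/330) + 1000/33) = (12327121/108900)/(13511/330) = 12327121/4458630 in ≈ 2.765 in

Q = 12327121/4458630 in ≈ 2.765 in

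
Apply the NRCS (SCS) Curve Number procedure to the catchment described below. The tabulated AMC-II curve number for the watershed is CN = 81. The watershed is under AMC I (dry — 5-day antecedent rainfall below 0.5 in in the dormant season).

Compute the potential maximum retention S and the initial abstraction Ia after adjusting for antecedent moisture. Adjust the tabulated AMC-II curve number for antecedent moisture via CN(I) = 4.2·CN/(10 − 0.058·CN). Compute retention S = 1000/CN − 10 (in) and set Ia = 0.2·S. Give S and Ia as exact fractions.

S = 9500/1701 in ≈ 5.585 in; Ia = 1900/1701 in ≈ 1.117 in

Adjust CN=81 to AMC I: 4.2·81/(10 − 0.058·81) → (1701/5) ÷ (2651/500) = 170100/2651 ≈ 64.164
Max retention: S = 1000/(170100/2651) − 10 = 9500/1701 in (≈ 5.585 in)
Ia = 0.2·(9500/1701) = 1900/1701 in ≈ 1.117 in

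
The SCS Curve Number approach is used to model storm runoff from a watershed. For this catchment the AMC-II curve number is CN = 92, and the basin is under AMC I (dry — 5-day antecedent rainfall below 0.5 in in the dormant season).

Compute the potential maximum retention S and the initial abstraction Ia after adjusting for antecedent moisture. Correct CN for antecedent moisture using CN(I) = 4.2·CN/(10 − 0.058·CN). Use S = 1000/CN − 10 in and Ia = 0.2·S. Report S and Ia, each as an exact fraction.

CN(I) from CN(II)=92: (4.2·92)/(10 − 0.058·92) = 48300/583 ≈ 82.847
Retention S: 1000/CN − 10 with CN=82.847 → S = 1000/483 ≈ 2.070 in
Ia = 0.2S: 0.2·2.070 = 0.414 in (exactly 200/483)

S = 1000/483 in ≈ 2.070 in; Ia = 200/483 in ≈ 0.414 in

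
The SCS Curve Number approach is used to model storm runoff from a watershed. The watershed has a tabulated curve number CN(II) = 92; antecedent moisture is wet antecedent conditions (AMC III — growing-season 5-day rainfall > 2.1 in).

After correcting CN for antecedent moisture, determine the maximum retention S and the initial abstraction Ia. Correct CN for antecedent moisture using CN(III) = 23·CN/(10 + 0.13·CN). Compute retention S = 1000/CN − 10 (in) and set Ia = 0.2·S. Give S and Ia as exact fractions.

Wet (AMC III): CN(III) = 23·92/(10 + 0.13·92) = 2116/(549/25) = 52900/549 ≈ 96.357
S = 1000/(52900/549) − 10 = 200/529 in ≈ 0.378 in
Ia = 0.2S: 0.2·0.378 = 0.076 in (exactly 40/529)

S = 200/529 in ≈ 0.378 in; Ia = 40/529 in ≈ 0.076 in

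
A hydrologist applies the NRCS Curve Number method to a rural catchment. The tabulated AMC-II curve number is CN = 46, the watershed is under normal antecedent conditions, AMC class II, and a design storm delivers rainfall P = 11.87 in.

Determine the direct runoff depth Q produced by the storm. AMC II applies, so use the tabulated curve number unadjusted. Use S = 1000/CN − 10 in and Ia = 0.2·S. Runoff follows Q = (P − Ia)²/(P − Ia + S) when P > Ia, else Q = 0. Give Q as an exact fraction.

AMC II — tabulated CN = 46 applies directly.
Max retention: S = 1000/46 − 10 = 270/23 in (≈ 11.739 in)
Ia = 0.2S: 0.2·11.739 = 2.348 in (exactly 54/23)
P − Ia = 11.870 − 2.348 = 21901/2300 ≈ 9.522 in (> 0, runoff occurs)
Q = (21901/2300)²/((21901/2300) + 270/23) = (479653801/5290000)/(48901/2300) = 479653801/112472300 in ≈ 4.265 in

Q = 479653801/112472300 in ≈ 4.265 in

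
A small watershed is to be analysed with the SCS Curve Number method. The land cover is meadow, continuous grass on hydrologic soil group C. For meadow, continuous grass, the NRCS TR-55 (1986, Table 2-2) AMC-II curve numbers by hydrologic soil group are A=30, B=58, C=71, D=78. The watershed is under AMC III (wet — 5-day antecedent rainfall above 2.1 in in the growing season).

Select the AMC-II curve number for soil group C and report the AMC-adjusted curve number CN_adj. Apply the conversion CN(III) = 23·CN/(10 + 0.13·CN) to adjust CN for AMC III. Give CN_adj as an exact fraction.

NRCS table: meadow, continuous grass, soil group C → CN(II) = 71
CN(III) from CN(II)=71: (23·71)/(10 + 0.13·71) = 163300/1923 ≈ 84.919

CN_adj = 163300/1923 ≈ 84.919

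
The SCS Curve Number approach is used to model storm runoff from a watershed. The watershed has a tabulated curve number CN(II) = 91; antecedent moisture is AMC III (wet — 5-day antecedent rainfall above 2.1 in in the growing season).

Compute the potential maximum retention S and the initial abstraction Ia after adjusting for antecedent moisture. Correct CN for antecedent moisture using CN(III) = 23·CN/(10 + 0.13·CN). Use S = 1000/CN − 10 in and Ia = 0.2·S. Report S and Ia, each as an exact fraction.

S = 900/2093 in ≈ 0.430 in; Ia = 180/2093 in ≈ 0.086 in

Adjust CN=91 to AMC III: 23·91/(10 + 0.13·91) → 2093 ÷ (2183/100) = 209300/2183 ≈ 95.877
Max retention: S = 1000/(209300/2183) − 10 = 900/2093 in (≈ 0.430 in)
Ia = 0.2S: 0.2·0.430 = 0.086 in (exactly 180/2093)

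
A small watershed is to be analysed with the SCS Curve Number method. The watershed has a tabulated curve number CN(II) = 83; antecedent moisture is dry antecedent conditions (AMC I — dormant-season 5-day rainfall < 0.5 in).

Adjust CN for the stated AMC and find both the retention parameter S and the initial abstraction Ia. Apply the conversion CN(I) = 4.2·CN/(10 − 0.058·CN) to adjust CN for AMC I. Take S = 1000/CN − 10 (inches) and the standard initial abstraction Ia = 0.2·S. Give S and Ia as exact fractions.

Dry (AMC I): CN(I) = 4.2·83/(10 − 0.058·83) = (1743/5)/(2593/500) = 174300/2593 ≈ 67.219
Retention S: 1000/CN − 10 with CN=67.219 → S = 8500/1743 ≈ 4.877 in
Initial abstraction Ia = S/5 = (8500/1743)/5 = 1700/1743 ≈ 0.975 in

S = 8500/1743 in ≈ 4.877 in; Ia = 1700/1743 in ≈ 0.975 in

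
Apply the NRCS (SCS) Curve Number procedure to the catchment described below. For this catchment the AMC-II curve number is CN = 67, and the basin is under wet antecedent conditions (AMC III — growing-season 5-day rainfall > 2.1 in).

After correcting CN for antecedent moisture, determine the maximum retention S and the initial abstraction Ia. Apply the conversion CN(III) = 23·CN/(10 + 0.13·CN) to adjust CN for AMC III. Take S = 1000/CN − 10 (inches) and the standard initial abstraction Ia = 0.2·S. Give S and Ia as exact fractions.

S = 3300/1541 in ≈ 2.141 in; Ia = 660/1541 in ≈ 0.428 in

Wet (AMC III): CN(III) = 23·67/(10 + 0.13·67) = 1541/(1871/100) = 154100/1871 ≈ 82.362
Max retention: S = 1000/(154100/1871) − 10 = 3300/1541 in (≈ 2.141 in)
Ia = 0.2·(3300/1541) = 660/1541 in ≈ 0.428 in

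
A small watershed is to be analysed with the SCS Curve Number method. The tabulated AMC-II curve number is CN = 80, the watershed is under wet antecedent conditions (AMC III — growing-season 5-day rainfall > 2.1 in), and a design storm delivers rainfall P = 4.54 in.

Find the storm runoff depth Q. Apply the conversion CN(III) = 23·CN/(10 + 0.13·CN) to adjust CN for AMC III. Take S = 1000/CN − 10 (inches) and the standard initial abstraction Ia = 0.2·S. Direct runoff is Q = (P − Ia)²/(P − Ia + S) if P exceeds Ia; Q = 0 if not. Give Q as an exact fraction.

Wet (AMC III): CN(III) = 23·80/(10 + 0.13·80) = 1840/(102/5) = 4600/51 ≈ 90.196
Retention S: 1000/CN − 10 with CN=90.196 → S = 25/23 ≈ 1.087 in
Ia = 0.2S: 0.2·1.087 = 0.217 in (exactly 5/23)
P − Ia = 4.540 − 0.217 = 4971/1150 ≈ 4.323 in (> 0, runoff occurs)
Q: (4971/1150)² ÷ (6221/1150) = 24710841/7154150 in (≈ 3.454 in)

Q = 24710841/7154150 in ≈ 3.454 in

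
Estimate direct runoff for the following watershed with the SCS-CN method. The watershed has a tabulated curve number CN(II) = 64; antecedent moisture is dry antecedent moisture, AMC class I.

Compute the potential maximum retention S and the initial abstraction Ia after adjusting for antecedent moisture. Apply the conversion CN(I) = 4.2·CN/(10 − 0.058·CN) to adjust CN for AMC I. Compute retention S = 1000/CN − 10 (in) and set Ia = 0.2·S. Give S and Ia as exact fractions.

S = 375/28 in ≈ 13.393 in; Ia = 75/28 in ≈ 2.679 in

CN(I) from CN(II)=64: (4.2·64)/(10 − 0.058·64) = 5600/131 ≈ 42.748
S = 1000/(5600/131) − 10 = 375/28 in ≈ 13.393 in
Initial abstraction Ia = S/5 = (375/28)/5 = 75/28 ≈ 2.679 in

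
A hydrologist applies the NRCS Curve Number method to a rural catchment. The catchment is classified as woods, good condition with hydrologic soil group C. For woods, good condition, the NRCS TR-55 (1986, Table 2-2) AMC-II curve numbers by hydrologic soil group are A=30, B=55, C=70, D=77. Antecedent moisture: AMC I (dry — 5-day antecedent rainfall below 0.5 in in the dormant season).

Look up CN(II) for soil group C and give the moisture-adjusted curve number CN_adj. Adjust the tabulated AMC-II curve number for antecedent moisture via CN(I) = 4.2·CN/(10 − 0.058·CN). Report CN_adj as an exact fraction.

CN_adj = 4900/99 ≈ 49.495

NRCS table: woods, good condition, soil group C → CN(II) = 70
Dry (AMC I): CN(I) = 4.2·70/(10 − 0.058·70) = 294/(297/50) = 4900/99 ≈ 49.495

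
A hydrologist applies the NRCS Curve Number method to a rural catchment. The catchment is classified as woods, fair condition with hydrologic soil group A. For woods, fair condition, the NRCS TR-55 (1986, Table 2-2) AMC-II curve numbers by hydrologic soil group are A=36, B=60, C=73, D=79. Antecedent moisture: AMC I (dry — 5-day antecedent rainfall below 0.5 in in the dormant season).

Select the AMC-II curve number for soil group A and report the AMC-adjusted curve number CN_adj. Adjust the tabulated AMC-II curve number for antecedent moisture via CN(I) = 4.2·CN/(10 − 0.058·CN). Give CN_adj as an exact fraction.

CN_adj = 18900/989 ≈ 19.110

NRCS table: woods, fair condition, soil group A → CN(II) = 36
Adjust CN=36 to AMC I: 4.2·36/(10 − 0.058·36) → (756/5) ÷ (989/125) = 18900/989 ≈ 19.110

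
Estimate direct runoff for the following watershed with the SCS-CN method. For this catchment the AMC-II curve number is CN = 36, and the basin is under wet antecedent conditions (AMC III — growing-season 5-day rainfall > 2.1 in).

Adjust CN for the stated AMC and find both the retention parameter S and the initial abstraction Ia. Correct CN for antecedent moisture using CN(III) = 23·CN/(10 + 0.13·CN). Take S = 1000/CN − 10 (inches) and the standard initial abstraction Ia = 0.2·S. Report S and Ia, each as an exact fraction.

CN(III) from CN(II)=36: (23·36)/(10 + 0.13·36) = 20700/367 ≈ 56.403
S = 1000/(20700/367) − 10 = 1600/207 in ≈ 7.729 in
Ia = 0.2·(1600/207) = 320/207 in ≈ 1.546 in

S = 1600/207 in ≈ 7.729 in; Ia = 320/207 in ≈ 1.546 in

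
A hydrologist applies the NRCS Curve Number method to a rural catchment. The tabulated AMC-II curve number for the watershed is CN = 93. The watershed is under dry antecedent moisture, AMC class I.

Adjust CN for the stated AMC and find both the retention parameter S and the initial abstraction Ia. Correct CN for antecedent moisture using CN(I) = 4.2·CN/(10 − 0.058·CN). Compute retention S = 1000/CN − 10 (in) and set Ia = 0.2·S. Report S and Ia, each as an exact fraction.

Adjust CN=93 to AMC I: 4.2·93/(10 − 0.058·93) → (1953/5) ÷ (2303/500) = 27900/329 ≈ 84.802
S = 1000/(27900/329) − 10 = 500/279 in ≈ 1.792 in
Ia = 0.2·(500/279) = 100/279 in ≈ 0.358 in

S = 500/279 in ≈ 1.792 in; Ia = 100/279 in ≈ 0.358 in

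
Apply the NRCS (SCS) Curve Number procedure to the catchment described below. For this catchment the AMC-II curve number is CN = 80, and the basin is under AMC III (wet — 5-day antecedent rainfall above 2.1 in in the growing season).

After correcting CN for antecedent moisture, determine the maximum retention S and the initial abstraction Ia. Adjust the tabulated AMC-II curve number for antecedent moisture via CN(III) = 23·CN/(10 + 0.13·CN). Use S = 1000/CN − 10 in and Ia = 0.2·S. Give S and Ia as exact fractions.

Adjust CN=80 to AMC III: 23·80/(10 + 0.13·80) → 1840 ÷ (102/5) = 4600/51 ≈ 90.196
Max retention: S = 1000/(4600/51) − 10 = 25/23 in (≈ 1.087 in)
Initial abstraction Ia = S/5 = (25/23)/5 = 5/23 ≈ 0.217 in

S = 25/23 in ≈ 1.087 in; Ia = 5/23 in ≈ 0.217 in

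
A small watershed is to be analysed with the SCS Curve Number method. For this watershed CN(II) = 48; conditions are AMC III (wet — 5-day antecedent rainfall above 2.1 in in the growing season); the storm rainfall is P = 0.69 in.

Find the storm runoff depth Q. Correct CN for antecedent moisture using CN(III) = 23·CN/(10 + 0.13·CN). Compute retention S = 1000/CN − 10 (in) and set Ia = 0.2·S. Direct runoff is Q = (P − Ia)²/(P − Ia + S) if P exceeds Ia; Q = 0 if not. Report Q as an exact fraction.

Adjust CN=48 to AMC III: 23·48/(10 + 0.13·48) → 1104 ÷ (406/25) = 13800/203 ≈ 67.980
Max retention: S = 1000/(13800/203) − 10 = 325/69 in (≈ 4.710 in)
Ia = 0.2S: 0.2·4.710 = 0.942 in (exactly 65/69)
P = 0.690 ≤ Ia = 0.942 in: entire storm abstracted, Q = 0.

Q = 0 in ≈ 0.000 in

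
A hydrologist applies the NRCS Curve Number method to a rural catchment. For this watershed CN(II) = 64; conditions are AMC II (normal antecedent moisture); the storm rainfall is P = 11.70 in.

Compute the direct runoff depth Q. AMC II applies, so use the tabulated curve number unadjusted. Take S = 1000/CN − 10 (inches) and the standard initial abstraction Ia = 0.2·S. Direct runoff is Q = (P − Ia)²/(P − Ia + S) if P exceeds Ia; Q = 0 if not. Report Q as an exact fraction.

CN(II) = 64; AMC II needs no correction.
Max retention: S = 1000/64 − 10 = 45/8 in (≈ 5.625 in)
Initial abstraction Ia = S/5 = (45/8)/5 = 9/8 ≈ 1.125 in
Since P=11.700 > Ia=1.125: effective rainfall P−Ia = 423/40 in
Runoff Q = (P−Ia)²/(P−Ia+S) = (10.575)²/(10.575+5.625) = 2209/320 ≈ 6.903 in

Q = 2209/320 in ≈ 6.903 in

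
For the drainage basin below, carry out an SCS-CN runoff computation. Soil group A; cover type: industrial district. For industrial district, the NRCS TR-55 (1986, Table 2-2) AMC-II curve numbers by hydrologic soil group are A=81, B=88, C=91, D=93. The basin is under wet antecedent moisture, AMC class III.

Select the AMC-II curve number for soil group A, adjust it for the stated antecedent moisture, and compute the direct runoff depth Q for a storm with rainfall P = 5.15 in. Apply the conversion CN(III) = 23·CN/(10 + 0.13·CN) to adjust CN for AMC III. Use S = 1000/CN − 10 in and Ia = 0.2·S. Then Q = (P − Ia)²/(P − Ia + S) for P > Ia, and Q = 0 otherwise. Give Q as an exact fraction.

Q = 33962435521/8282488140 in ≈ 4.101 in

NRCS table: industrial district, soil group A → CN(II) = 81
Adjust CN=81 to AMC III: 23·81/(10 + 0.13·81) → 1863 ÷ (2053/100) = 186300/2053 ≈ 90.745
Retention S: 1000/CN − 10 with CN=90.745 → S = 1900/1863 ≈ 1.020 in
Ia = 0.2·(1900/1863) = 380/1863 in ≈ 0.204 in
P − Ia = 5.150 − 0.204 = 184289/37260 ≈ 4.946 in (> 0, runoff occurs)
Q = (184289/37260)²/((184289/37260) + 1900/1863) = (33962435521/1388307600)/(222289/37260) = 33962435521/8282488140 in ≈ 4.101 in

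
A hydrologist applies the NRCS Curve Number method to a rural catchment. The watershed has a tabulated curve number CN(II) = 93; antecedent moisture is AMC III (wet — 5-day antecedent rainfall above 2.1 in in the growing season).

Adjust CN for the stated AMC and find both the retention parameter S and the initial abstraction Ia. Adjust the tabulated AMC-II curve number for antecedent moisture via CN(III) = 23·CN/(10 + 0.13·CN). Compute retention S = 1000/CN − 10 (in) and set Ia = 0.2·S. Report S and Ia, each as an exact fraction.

Wet (AMC III): CN(III) = 23·93/(10 + 0.13·93) = 2139/(2209/100) = 213900/2209 ≈ 96.831
Retention S: 1000/CN − 10 with CN=96.831 → S = 700/2139 ≈ 0.327 in
Initial abstraction Ia = S/5 = (700/2139)/5 = 140/2139 ≈ 0.065 in

S = 700/2139 in ≈ 0.327 in; Ia = 140/2139 in ≈ 0.065 in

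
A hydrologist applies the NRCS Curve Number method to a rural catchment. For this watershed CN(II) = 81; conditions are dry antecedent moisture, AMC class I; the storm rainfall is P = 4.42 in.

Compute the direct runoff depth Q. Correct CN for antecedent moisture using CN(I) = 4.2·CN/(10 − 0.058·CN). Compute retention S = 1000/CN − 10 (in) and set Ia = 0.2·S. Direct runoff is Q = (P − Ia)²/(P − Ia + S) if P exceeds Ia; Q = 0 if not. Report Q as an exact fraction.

Adjust CN=81 to AMC I: 4.2·81/(10 − 0.058·81) → (1701/5) ÷ (2651/500) = 170100/2651 ≈ 64.164
Max retention: S = 1000/(170100/2651) − 10 = 9500/1701 in (≈ 5.585 in)
Ia = 0.2S: 0.2·5.585 = 1.117 in (exactly 1900/1701)
P − Ia = 4.420 − 1.117 = 280921/85050 ≈ 3.303 in (> 0, runoff occurs)
Q: (280921/85050)² ÷ (755921/85050) = 78916608241/64291081050 in (≈ 1.227 in)

Q = 78916608241/64291081050 in ≈ 1.227 in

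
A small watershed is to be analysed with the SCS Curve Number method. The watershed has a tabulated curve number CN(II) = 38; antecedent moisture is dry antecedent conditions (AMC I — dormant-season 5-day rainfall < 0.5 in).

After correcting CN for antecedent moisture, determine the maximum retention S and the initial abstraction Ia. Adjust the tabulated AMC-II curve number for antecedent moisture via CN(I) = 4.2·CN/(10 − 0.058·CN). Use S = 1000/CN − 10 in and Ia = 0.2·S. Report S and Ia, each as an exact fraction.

Adjust CN=38 to AMC I: 4.2·38/(10 − 0.058·38) → (798/5) ÷ (1949/250) = 39900/1949 ≈ 20.472
Max retention: S = 1000/(39900/1949) − 10 = 15500/399 in (≈ 38.847 in)
Ia = 0.2S: 0.2·38.847 = 7.769 in (exactly 3100/399)

S = 15500/399 in ≈ 38.847 in; Ia = 3100/399 in ≈ 7.769 in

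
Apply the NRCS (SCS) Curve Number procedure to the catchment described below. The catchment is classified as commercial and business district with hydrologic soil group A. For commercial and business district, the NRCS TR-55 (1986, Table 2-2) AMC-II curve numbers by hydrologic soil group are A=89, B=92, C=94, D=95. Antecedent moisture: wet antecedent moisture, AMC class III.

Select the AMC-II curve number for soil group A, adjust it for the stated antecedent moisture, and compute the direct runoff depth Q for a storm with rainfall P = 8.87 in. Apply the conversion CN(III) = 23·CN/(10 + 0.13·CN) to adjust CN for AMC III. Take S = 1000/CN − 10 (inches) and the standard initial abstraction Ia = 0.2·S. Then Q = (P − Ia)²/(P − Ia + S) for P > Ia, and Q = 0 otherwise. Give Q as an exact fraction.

NRCS table: commercial and business district, soil group A → CN(II) = 89
CN(III) from CN(II)=89: (23·89)/(10 + 0.13·89) = 204700/2157 ≈ 94.900
Max retention: S = 1000/(204700/2157) − 10 = 1100/2047 in (≈ 0.537 in)
Ia = 0.2S: 0.2·0.537 = 0.107 in (exactly 220/2047)
P − Ia = 8.870 − 0.107 = 1793689/204700 ≈ 8.763 in (> 0, runoff occurs)
Q = (1793689/204700)²/((1793689/204700) + 1100/2047) = (3217320228721/41902090000)/(1903689/204700) = 3217320228721/389685138300 in ≈ 8.256 in

Q = 3217320228721/389685138300 in ≈ 8.256 in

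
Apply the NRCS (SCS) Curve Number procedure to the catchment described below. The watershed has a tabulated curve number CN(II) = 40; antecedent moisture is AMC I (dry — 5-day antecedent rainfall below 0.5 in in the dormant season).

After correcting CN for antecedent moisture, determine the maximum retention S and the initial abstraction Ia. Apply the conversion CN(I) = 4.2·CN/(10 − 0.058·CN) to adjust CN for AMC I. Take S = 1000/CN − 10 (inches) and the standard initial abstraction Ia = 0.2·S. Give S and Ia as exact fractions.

S = 250/7 in ≈ 35.714 in; Ia = 50/7 in ≈ 7.143 in

CN(I) from CN(II)=40: (4.2·40)/(10 − 0.058·40) = 175/8 ≈ 21.875
Max retention: S = 1000/(175/8) − 10 = 250/7 in (≈ 35.714 in)
Ia = 0.2S: 0.2·35.714 = 7.143 in (exactly 50/7)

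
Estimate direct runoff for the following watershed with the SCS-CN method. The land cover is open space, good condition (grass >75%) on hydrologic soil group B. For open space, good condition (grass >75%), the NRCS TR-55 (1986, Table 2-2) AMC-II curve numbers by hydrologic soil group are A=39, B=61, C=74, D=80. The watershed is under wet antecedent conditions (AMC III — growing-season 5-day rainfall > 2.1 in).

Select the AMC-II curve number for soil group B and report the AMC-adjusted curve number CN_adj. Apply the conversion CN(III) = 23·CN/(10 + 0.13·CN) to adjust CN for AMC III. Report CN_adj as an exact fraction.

CN_adj = 140300/1793 ≈ 78.249

NRCS table: open space, good condition (grass >75%), soil group B → CN(II) = 61
CN(III) from CN(II)=61: (23·61)/(10 + 0.13·61) = 140300/1793 ≈ 78.249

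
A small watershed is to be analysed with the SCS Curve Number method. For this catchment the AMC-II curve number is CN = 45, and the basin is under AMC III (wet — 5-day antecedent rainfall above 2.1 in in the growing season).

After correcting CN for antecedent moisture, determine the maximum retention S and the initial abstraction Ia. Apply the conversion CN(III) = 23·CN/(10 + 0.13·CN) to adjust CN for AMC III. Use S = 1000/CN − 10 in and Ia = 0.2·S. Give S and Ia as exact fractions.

CN(III) from CN(II)=45: (23·45)/(10 + 0.13·45) = 20700/317 ≈ 65.300
S = 1000/(20700/317) − 10 = 1100/207 in ≈ 5.314 in
Ia = 0.2S: 0.2·5.314 = 1.063 in (exactly 220/207)

S = 1100/207 in ≈ 5.314 in; Ia = 220/207 in ≈ 1.063 in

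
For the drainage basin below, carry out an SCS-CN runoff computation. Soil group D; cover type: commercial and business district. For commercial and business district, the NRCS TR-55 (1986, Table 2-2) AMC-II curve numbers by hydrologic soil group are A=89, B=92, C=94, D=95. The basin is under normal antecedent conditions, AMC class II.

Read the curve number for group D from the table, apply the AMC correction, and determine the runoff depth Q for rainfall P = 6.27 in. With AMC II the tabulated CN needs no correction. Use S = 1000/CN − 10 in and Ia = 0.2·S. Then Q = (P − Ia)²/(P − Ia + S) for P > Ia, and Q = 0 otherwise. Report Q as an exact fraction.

Q = 137194369/24154700 in ≈ 5.680 in

NRCS table: commercial and business district, soil group D → CN(II) = 95
Average conditions: CN = 95 (no AMC adjustment).
Retention S: 1000/CN − 10 with CN=95.000 → S = 10/19 ≈ 0.526 in
Ia = 0.2·(10/19) = 2/19 in ≈ 0.105 in
Since P=6.270 > Ia=0.105: effective rainfall P−Ia = 11713/1900 in
Runoff Q = (P−Ia)²/(P−Ia+S) = (6.165)²/(6.165+0.526) = 137194369/24154700 ≈ 5.680 in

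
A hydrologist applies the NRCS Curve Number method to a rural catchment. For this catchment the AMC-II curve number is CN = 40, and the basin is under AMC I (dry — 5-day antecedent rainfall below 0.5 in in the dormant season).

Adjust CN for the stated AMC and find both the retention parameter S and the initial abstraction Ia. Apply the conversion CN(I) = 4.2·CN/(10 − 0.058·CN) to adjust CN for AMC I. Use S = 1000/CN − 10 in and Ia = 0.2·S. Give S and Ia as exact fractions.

S = 250/7 in ≈ 35.714 in; Ia = 50/7 in ≈ 7.143 in

Dry (AMC I): CN(I) = 4.2·40/(10 − 0.058·40) = 168/(192/25) = 175/8 ≈ 21.875
S = 1000/(175/8) − 10 = 250/7 in ≈ 35.714 in
Ia = 0.2·(250/7) = 50/7 in ≈ 7.143 in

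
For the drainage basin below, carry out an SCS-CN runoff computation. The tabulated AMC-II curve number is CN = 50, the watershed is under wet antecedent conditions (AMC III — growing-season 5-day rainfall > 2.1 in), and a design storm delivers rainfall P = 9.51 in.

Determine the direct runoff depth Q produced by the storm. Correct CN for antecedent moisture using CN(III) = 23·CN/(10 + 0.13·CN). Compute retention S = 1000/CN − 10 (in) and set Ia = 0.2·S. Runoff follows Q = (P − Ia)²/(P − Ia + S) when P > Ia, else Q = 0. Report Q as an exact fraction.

Q = 394936129/68707900 in ≈ 5.748 in

CN(III) from CN(II)=50: (23·50)/(10 + 0.13·50) = 2300/33 ≈ 69.697
Max retention: S = 1000/(2300/33) − 10 = 100/23 in (≈ 4.348 in)
Ia = 0.2S: 0.2·4.348 = 0.870 in (exactly 20/23)
Excess rainfall: 9.510 − 0.870 = 8.640 in; P > Ia so Q > 0
Q = (19873/2300)²/((19873/2300) + 100/23) = (394936129/5290000)/(29873/2300) = 394936129/68707900 in ≈ 5.748 in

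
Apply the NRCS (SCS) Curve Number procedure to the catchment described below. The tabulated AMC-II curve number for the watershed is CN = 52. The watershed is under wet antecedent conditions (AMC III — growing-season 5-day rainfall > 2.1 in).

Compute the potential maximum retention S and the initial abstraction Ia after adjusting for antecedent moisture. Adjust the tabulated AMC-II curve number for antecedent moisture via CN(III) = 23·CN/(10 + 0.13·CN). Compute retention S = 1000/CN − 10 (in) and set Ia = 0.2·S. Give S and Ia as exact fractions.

Adjust CN=52 to AMC III: 23·52/(10 + 0.13·52) → 1196 ÷ (419/25) = 29900/419 ≈ 71.360
Retention S: 1000/CN − 10 with CN=71.360 → S = 1200/299 ≈ 4.013 in
Initial abstraction Ia = S/5 = (1200/299)/5 = 240/299 ≈ 0.803 in

S = 1200/299 in ≈ 4.013 in; Ia = 240/299 in ≈ 0.803 in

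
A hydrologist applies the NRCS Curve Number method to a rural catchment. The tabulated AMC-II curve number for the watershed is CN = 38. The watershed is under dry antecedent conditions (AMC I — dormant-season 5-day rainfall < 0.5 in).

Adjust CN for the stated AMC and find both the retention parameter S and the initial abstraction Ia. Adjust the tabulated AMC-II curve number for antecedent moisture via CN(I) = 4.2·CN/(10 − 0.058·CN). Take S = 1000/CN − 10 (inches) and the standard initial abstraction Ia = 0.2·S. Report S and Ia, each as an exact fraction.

S = 15500/399 in ≈ 38.847 in; Ia = 3100/399 in ≈ 7.769 in

Adjust CN=38 to AMC I: 4.2·38/(10 − 0.058·38) → (798/5) ÷ (1949/250) = 39900/1949 ≈ 20.472
S = 1000/(39900/1949) − 10 = 15500/399 in ≈ 38.847 in
Initial abstraction Ia = S/5 = (15500/399)/5 = 3100/399 ≈ 7.769 in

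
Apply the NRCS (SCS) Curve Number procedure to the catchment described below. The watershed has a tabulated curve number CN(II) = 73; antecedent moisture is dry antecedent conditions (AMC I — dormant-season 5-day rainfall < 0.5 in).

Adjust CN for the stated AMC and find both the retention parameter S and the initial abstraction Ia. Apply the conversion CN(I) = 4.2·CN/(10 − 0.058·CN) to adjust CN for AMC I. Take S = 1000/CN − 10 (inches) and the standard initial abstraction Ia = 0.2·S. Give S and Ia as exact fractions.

Dry (AMC I): CN(I) = 4.2·73/(10 − 0.058·73) = (1533/5)/(2883/500) = 51100/961 ≈ 53.174
S = 1000/(51100/961) − 10 = 4500/511 in ≈ 8.806 in
Ia = 0.2S: 0.2·8.806 = 1.761 in (exactly 900/511)

S = 4500/511 in ≈ 8.806 in; Ia = 900/511 in ≈ 1.761 in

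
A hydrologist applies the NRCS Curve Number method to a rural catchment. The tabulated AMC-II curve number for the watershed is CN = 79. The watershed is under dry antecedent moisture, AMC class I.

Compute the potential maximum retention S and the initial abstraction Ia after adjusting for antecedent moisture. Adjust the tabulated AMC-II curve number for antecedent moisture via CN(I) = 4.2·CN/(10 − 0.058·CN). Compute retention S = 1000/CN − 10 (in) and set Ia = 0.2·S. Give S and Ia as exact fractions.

S = 500/79 in ≈ 6.329 in; Ia = 100/79 in ≈ 1.266 in

Dry (AMC I): CN(I) = 4.2·79/(10 − 0.058·79) = (1659/5)/(2709/500) = 7900/129 ≈ 61.240
Max retention: S = 1000/(7900/129) − 10 = 500/79 in (≈ 6.329 in)
Ia = 0.2S: 0.2·6.329 = 1.266 in (exactly 100/79)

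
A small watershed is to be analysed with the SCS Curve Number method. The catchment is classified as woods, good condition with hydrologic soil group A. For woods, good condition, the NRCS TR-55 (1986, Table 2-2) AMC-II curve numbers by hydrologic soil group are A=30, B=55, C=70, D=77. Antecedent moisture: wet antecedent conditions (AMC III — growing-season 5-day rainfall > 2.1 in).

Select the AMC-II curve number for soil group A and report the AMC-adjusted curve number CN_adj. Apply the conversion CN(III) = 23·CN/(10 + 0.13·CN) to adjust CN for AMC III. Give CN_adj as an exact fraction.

CN_adj = 6900/139 ≈ 49.640

NRCS table: woods, good condition, soil group A → CN(II) = 30
CN(III) from CN(II)=30: (23·30)/(10 + 0.13·30) = 6900/139 ≈ 49.640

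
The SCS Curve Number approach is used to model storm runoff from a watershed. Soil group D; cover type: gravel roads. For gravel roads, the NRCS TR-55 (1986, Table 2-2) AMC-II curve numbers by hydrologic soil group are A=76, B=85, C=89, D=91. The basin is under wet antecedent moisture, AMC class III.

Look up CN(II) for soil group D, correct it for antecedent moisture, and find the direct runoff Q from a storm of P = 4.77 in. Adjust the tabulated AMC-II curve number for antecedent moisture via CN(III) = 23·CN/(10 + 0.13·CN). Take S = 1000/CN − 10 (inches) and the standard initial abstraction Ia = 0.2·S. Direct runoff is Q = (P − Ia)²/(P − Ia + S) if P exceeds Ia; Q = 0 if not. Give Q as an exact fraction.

NRCS table: gravel roads, soil group D → CN(II) = 91
CN(III) from CN(II)=91: (23·91)/(10 + 0.13·91) = 209300/2183 ≈ 95.877
S = 1000/(209300/2183) − 10 = 900/2093 in ≈ 0.430 in
Initial abstraction Ia = S/5 = (900/2093)/5 = 180/2093 ≈ 0.086 in
Since P=4.770 > Ia=0.086: effective rainfall P−Ia = 980361/209300 in
Q = (980361/209300)²/((980361/209300) + 900/2093) = (961107690321/43806490000)/(1070361/209300) = 35596581123/8297279900 in ≈ 4.290 in

Q = 35596581123/8297279900 in ≈ 4.290 in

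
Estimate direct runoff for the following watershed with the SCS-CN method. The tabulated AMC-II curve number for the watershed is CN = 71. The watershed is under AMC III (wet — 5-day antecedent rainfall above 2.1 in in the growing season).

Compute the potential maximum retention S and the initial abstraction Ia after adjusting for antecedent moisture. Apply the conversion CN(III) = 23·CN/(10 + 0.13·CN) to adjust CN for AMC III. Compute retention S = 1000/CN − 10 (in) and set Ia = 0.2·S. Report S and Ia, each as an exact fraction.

S = 2900/1633 in ≈ 1.776 in; Ia = 580/1633 in ≈ 0.355 in

Wet (AMC III): CN(III) = 23·71/(10 + 0.13·71) = 1633/(1923/100) = 163300/1923 ≈ 84.919
Max retention: S = 1000/(163300/1923) − 10 = 2900/1633 in (≈ 1.776 in)
Ia = 0.2S: 0.2·1.776 = 0.355 in (exactly 580/1633)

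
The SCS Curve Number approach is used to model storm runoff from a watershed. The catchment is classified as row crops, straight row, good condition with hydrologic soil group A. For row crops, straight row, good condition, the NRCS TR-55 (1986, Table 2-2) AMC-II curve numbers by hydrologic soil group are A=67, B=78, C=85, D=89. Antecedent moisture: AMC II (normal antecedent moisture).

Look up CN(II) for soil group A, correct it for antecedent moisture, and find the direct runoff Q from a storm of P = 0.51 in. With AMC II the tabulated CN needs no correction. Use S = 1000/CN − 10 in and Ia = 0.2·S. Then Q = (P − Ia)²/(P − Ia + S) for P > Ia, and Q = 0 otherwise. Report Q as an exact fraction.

Q = 0 in ≈ 0.000 in

NRCS table: row crops, straight row, good condition, soil group A → CN(II) = 67
CN(II) = 67; AMC II needs no correction.
Retention S: 1000/CN − 10 with CN=67.000 → S = 330/67 ≈ 4.925 in
Ia = 0.2S: 0.2·4.925 = 0.985 in (exactly 66/67)
P = 0.510 ≤ Ia = 0.985 in: entire storm abstracted, Q = 0.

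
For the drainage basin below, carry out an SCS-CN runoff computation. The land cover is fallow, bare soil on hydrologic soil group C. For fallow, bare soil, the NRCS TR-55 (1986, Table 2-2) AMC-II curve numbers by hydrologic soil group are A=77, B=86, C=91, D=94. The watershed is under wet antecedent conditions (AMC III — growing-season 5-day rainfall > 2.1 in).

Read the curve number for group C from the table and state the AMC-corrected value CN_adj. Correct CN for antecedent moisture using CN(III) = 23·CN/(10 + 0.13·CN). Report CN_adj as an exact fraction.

CN_adj = 209300/2183 ≈ 95.877

NRCS table: fallow, bare soil, soil group C → CN(II) = 91
CN(III) from CN(II)=91: (23·91)/(10 + 0.13·91) = 209300/2183 ≈ 95.877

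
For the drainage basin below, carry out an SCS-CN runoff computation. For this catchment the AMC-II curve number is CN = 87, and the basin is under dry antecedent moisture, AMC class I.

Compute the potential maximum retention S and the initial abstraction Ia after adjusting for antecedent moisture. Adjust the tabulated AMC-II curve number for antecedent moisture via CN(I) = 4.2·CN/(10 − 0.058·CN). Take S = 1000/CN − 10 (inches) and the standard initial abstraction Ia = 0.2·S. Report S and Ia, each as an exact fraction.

CN(I) from CN(II)=87: (4.2·87)/(10 − 0.058·87) = 182700/2477 ≈ 73.759
S = 1000/(182700/2477) − 10 = 6500/1827 in ≈ 3.558 in
Ia = 0.2·(6500/1827) = 1300/1827 in ≈ 0.712 in

S = 6500/1827 in ≈ 3.558 in; Ia = 1300/1827 in ≈ 0.712 in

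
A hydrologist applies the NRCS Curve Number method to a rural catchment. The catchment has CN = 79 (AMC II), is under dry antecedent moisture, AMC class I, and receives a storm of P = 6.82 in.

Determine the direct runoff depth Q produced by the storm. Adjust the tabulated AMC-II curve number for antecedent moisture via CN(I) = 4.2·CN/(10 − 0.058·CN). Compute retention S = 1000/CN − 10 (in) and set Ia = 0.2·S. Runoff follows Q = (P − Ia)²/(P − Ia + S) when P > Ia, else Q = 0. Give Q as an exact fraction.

Q = 481319721/185409050 in ≈ 2.596 in

Adjust CN=79 to AMC I: 4.2·79/(10 − 0.058·79) → (1659/5) ÷ (2709/500) = 7900/129 ≈ 61.240
Retention S: 1000/CN − 10 with CN=61.240 → S = 500/79 ≈ 6.329 in
Ia = 0.2·(500/79) = 100/79 in ≈ 1.266 in
P − Ia = 6.820 − 1.266 = 21939/3950 ≈ 5.554 in (> 0, runoff occurs)
Q = (21939/3950)²/((21939/3950) + 500/79) = (481319721/15602500)/(46939/3950) = 481319721/185409050 in ≈ 2.596 in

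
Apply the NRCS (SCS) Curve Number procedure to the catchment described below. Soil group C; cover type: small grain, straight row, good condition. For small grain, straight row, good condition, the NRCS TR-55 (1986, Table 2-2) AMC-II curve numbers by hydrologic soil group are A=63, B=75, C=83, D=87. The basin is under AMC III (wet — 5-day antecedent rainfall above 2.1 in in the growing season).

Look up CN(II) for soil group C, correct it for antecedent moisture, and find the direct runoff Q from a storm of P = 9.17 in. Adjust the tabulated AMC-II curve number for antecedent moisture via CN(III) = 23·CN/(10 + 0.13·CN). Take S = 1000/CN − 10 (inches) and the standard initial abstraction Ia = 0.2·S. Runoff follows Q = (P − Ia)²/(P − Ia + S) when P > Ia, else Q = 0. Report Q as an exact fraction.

NRCS table: small grain, straight row, good condition, soil group C → CN(II) = 83
Adjust CN=83 to AMC III: 23·83/(10 + 0.13·83) → 1909 ÷ (2079/100) = 190900/2079 ≈ 91.823
Retention S: 1000/CN − 10 with CN=91.823 → S = 1700/1909 ≈ 0.891 in
Ia = 0.2·(1700/1909) = 340/1909 in ≈ 0.178 in
P − Ia = 9.170 − 0.178 = 1716553/190900 ≈ 8.992 in (> 0, runoff occurs)
Runoff Q = (P−Ia)²/(P−Ia+S) = (8.992)²/(8.992+0.891) = 2946554201809/360142967700 ≈ 8.182 in

Q = 2946554201809/360142967700 in ≈ 8.182 in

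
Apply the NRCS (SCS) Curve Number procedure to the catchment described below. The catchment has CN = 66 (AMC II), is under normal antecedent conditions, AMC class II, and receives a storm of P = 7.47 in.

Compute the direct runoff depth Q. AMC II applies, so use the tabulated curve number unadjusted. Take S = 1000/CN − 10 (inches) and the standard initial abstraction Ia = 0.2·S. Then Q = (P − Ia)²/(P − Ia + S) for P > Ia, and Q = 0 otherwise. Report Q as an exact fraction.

AMC II — tabulated CN = 66 applies directly.
Max retention: S = 1000/66 − 10 = 170/33 in (≈ 5.152 in)
Ia = 0.2S: 0.2·5.152 = 1.030 in (exactly 34/33)
P − Ia = 7.470 − 1.030 = 21251/3300 ≈ 6.440 in (> 0, runoff occurs)
Runoff Q = (P−Ia)²/(P−Ia+S) = (6.440)²/(6.440+5.152) = 451605001/126228300 ≈ 3.578 in

Q = 451605001/126228300 in ≈ 3.578 in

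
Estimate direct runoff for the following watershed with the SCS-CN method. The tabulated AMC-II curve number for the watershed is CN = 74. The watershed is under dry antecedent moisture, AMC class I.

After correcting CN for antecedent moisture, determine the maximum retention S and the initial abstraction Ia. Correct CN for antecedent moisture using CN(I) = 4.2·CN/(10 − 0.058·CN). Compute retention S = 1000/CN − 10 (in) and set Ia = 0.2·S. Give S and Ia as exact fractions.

S = 6500/777 in ≈ 8.366 in; Ia = 1300/777 in ≈ 1.673 in

Dry (AMC I): CN(I) = 4.2·74/(10 − 0.058·74) = (1554/5)/(1427/250) = 77700/1427 ≈ 54.450
Max retention: S = 1000/(77700/1427) − 10 = 6500/777 in (≈ 8.366 in)
Initial abstraction Ia = S/5 = (6500/777)/5 = 1300/777 ≈ 1.673 in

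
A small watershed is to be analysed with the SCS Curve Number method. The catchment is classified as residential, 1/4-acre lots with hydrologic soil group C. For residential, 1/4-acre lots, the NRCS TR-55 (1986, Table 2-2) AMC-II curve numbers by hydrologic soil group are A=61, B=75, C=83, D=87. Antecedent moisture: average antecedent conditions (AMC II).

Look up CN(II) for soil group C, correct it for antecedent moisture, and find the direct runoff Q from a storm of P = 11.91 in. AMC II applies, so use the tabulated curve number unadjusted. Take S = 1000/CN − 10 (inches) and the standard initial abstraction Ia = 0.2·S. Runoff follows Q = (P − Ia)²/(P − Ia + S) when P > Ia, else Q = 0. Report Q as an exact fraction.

Q = 9111275209/933359900 in ≈ 9.762 in

NRCS table: residential, 1/4-acre lots, soil group C → CN(II) = 83
Average conditions: CN = 83 (no AMC adjustment).
S = 1000/83 − 10 = 170/83 in ≈ 2.048 in
Initial abstraction Ia = S/5 = (170/83)/5 = 34/83 ≈ 0.410 in
Since P=11.910 > Ia=0.410: effective rainfall P−Ia = 95453/8300 in
Q: (95453/8300)² ÷ (112453/8300) = 9111275209/933359900 in (≈ 9.762 in)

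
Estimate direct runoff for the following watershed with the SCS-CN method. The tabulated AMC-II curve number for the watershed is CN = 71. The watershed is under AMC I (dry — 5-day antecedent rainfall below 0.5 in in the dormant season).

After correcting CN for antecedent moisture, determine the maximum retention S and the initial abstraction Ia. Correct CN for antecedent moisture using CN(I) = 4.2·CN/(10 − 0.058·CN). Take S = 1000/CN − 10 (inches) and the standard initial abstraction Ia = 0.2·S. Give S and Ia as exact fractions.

Dry (AMC I): CN(I) = 4.2·71/(10 − 0.058·71) = (1491/5)/(2941/500) = 149100/2941 ≈ 50.697
Retention S: 1000/CN − 10 with CN=50.697 → S = 14500/1491 ≈ 9.725 in
Initial abstraction Ia = S/5 = (14500/1491)/5 = 2900/1491 ≈ 1.945 in

S = 14500/1491 in ≈ 9.725 in; Ia = 2900/1491 in ≈ 1.945 in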